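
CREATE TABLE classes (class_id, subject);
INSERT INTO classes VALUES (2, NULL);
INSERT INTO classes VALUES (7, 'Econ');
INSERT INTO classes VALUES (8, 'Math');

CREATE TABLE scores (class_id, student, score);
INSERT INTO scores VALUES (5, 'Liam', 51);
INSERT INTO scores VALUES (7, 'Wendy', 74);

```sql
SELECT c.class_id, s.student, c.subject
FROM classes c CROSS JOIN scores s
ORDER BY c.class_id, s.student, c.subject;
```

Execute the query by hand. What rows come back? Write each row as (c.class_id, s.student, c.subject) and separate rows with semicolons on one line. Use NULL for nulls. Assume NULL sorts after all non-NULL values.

(2, Liam, NULL); (2, Wendy, NULL); (7, Liam, Econ); (7, Wendy, Econ); (8, Liam, Math); (8, Wendy, Math)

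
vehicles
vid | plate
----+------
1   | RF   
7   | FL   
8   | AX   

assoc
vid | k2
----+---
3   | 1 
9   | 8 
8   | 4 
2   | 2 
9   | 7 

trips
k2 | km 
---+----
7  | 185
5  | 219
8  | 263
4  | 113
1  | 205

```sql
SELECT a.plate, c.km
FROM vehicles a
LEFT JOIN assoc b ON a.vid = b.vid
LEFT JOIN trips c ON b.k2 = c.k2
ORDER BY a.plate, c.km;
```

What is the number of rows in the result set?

3

Joins associate left-to-right: vehicles LEFT JOIN assoc on vid gives 3 intermediate row(s).
Then LEFT JOIN `trips c` on k2: each of those 3 rows is kept; rows whose b.k2 has no match in c get NULL for c's columns.
Result: 3 row(s).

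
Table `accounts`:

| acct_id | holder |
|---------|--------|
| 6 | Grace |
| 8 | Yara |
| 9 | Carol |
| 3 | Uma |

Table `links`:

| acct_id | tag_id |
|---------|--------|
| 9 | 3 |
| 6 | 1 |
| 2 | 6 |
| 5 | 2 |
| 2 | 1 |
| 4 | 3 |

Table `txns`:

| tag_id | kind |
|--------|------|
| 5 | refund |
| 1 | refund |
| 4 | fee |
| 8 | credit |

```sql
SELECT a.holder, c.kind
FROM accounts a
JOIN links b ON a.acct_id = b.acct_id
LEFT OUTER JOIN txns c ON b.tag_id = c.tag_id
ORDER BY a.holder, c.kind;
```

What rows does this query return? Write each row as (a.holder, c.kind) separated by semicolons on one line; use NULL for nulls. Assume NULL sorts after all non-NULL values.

Evaluate left to right. First `accounts a INNER JOIN links b` on acct_id: 2 row(s).
Then LEFT JOIN `txns c` on tag_id: each of those 2 rows is kept; rows whose b.tag_id has no match in c get NULL for c's columns.

(Carol, NULL); (Grace, refund)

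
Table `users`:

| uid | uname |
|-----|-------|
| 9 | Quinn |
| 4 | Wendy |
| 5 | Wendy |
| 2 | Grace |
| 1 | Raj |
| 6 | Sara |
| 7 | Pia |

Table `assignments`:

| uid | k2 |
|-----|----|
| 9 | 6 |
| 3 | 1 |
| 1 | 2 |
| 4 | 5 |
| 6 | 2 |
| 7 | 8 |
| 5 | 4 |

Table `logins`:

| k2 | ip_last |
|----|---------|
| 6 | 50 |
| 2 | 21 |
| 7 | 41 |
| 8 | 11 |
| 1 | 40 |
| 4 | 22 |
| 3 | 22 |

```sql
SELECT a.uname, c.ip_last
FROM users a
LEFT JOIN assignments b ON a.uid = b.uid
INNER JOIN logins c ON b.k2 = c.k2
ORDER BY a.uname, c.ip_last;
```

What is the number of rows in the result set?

5

Joins associate left-to-right: users LEFT JOIN assignments on uid gives 7 intermediate row(s).
Then INNER JOIN `logins c` on k2: keep only rows whose b.k2 appears in c.
Result: 5 row(s).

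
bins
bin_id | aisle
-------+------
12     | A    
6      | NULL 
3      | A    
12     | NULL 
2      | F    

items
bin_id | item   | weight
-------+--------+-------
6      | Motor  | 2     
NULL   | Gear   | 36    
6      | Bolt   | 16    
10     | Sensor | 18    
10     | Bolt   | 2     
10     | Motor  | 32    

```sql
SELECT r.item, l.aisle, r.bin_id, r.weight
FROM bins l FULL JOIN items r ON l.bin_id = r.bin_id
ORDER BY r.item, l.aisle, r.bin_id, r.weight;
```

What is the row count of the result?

10

FULL OUTER JOIN keeps every row from both sides; unmatched rows get NULL for the other side's columns.
Matching on l.bin_id = r.bin_id. A NULL in a compared column never satisfies the condition.
- bin_id=12: no r row matches, row kept with r columns NULL.
- bin_id=6: 2 matching r row(s), so 2 row(s) emitted.
- bin_id=3: no r row matches, row kept with r columns NULL.
- bin_id=12: no r row matches, row kept with r columns NULL.
- bin_id=2: no r row matches, row kept with r columns NULL.
- 4 row(s) from r found no l partner → padded with NULL.
Total: 2 matched + 8 padded = 10 rows.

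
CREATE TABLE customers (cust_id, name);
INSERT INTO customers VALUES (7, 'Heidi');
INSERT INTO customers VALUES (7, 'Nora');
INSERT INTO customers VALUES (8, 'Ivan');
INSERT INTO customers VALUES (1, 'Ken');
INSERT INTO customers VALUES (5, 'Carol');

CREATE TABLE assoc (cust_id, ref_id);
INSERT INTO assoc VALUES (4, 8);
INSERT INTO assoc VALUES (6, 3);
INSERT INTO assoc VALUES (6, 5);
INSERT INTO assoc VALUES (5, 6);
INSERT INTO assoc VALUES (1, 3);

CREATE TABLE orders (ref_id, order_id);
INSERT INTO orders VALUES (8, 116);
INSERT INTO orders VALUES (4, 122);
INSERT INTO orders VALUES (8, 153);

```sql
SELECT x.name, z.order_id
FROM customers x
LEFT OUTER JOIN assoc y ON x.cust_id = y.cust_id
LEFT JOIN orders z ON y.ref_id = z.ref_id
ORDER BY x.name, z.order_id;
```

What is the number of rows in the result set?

5

Evaluate left to right. First `customers x LEFT JOIN assoc y` on cust_id: 5 row(s).
Then LEFT JOIN `orders z` on ref_id: each of those 5 rows is kept; rows whose y.ref_id has no match in z get NULL for z's columns.
Result: 5 row(s).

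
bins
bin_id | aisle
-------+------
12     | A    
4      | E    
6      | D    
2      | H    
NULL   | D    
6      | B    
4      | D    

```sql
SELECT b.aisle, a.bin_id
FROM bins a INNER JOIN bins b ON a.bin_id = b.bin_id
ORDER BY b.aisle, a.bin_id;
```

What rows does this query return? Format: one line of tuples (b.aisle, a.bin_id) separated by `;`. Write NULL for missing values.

INNER JOIN keeps only pairs where the ON condition holds.
Matching on a.bin_id = b.bin_id. A NULL in a compared column never satisfies the condition.
- a row (bin_id=12): matches 1 b row(s) → 1 output row(s).
- a row (bin_id=4): matches 2 b row(s) → 2 output row(s).
- a row (bin_id=6): matches 2 b row(s) → 2 output row(s).
- a row (bin_id=2): matches 1 b row(s) → 1 output row(s).
- a row (bin_id=NULL): no match → dropped.
- a row (bin_id=6): matches 2 b row(s) → 2 output row(s).
- a row (bin_id=4): matches 2 b row(s) → 2 output row(s).
After projecting and ordering:
b.aisle | a.bin_id
A | 12
B | 6
B | 6
D | 4
D | 4
D | 6
D | 6
E | 4
E | 4
H | 2

(A, 12); (B, 6); (B, 6); (D, 4); (D, 4); (D, 6); (D, 6); (E, 4); (E, 4); (H, 2)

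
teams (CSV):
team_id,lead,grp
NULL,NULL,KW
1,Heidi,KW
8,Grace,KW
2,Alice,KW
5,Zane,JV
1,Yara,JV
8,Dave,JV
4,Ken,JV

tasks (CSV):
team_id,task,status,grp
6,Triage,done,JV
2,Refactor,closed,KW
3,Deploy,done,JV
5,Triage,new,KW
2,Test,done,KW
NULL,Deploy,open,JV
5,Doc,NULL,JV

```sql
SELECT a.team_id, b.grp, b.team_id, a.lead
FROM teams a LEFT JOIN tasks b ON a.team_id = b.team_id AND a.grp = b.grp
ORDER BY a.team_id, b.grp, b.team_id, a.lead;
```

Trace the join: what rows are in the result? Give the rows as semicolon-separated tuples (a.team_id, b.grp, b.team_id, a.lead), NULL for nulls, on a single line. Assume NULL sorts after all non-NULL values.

LEFT JOIN keeps every row from `teams`; unmatched rows get NULL for `tasks`'s columns.
Matching on a.team_id = b.team_id AND a.grp = b.grp. A NULL in a compared column never satisfies the condition.
- team_id=NULL, grp=KW: no b row matches, row kept with b columns NULL.
- team_id=1, grp=KW: no b row matches, row kept with b columns NULL.
- team_id=8, grp=KW: no b row matches, row kept with b columns NULL.
- team_id=2, grp=KW: 2 matching b row(s), so 2 row(s) emitted.
- team_id=5, grp=JV: 1 matching b row(s), so 1 row(s) emitted.
- team_id=1, grp=JV: no b row matches, row kept with b columns NULL.
- team_id=8, grp=JV: no b row matches, row kept with b columns NULL.
- team_id=4, grp=JV: no b row matches, row kept with b columns NULL.
After projecting and ordering:
a.team_id | b.grp | b.team_id | a.lead
1 | NULL | NULL | Heidi
1 | NULL | NULL | Yara
2 | KW | 2 | Alice
2 | KW | 2 | Alice
4 | NULL | NULL | Ken
5 | JV | 5 | Zane
8 | NULL | NULL | Dave
8 | NULL | NULL | Grace
NULL | NULL | NULL | NULL

(1, NULL, NULL, Heidi); (1, NULL, NULL, Yara); (2, KW, 2, Alice); (2, KW, 2, Alice); (4, NULL, NULL, Ken); (5, JV, 5, Zane); (8, NULL, NULL, Dave); (8, NULL, NULL, Grace); (NULL, NULL, NULL, NULL)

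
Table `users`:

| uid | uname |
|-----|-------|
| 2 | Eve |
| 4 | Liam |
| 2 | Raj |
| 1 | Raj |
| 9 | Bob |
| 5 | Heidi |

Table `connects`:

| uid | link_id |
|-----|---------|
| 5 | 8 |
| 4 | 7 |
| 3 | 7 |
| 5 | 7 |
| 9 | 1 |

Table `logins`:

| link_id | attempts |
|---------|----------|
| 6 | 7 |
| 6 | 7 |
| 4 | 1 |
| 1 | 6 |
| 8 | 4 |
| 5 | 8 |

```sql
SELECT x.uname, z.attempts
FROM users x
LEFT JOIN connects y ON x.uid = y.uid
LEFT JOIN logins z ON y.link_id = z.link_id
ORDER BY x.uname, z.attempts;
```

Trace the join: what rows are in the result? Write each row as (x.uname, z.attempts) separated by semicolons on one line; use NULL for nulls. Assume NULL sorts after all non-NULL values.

(Bob, 6); (Eve, NULL); (Heidi, 4); (Heidi, NULL); (Liam, NULL); (Raj, NULL); (Raj, NULL)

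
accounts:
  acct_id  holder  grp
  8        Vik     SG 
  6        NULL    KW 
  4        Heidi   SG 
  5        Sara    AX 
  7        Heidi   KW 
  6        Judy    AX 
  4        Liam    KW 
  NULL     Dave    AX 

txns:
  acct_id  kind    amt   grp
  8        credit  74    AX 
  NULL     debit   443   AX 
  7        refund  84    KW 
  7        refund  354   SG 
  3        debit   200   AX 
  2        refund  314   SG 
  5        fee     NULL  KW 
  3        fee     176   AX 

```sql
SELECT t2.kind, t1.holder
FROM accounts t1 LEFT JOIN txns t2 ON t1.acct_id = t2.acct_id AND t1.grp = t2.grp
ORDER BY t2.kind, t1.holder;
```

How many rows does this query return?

LEFT JOIN keeps every row from `accounts`; unmatched rows get NULL for `txns`'s columns.
Matching on t1.acct_id = t2.acct_id AND t1.grp = t2.grp. A NULL in a compared column never satisfies the condition.
Matched pairs: 1; unmatched t1 rows kept: 7.
Total: 1 matched + 7 padded = 8 rows.

8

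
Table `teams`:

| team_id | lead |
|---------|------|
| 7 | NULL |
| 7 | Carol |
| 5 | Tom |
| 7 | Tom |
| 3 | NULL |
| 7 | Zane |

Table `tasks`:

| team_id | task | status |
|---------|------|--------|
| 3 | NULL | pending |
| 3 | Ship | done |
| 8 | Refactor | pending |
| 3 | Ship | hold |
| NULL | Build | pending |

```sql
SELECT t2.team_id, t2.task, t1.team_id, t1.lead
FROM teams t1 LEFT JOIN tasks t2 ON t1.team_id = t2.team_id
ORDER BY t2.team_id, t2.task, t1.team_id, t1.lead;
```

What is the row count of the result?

8

LEFT JOIN keeps every row from `teams`; unmatched rows get NULL for `tasks`'s columns.
Matching on t1.team_id = t2.team_id. A NULL in a compared column never satisfies the condition.
- team_id=7: no t2 row matches, row kept with t2 columns NULL.
- team_id=7: no t2 row matches, row kept with t2 columns NULL.
- team_id=5: no t2 row matches, row kept with t2 columns NULL.
- team_id=7: no t2 row matches, row kept with t2 columns NULL.
- team_id=3: 3 matching t2 row(s), so 3 row(s) emitted.
- team_id=7: no t2 row matches, row kept with t2 columns NULL.
Total: 3 matched + 5 padded = 8 rows.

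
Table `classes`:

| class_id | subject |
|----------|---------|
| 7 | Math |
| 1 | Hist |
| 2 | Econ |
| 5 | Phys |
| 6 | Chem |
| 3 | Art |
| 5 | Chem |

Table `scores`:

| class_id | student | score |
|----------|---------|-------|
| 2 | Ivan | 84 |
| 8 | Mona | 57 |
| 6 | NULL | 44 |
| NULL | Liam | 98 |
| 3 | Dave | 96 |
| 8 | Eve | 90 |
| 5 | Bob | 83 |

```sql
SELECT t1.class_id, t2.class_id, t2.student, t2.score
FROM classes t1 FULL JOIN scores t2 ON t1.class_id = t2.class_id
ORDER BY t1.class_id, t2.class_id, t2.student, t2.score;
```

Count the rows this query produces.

FULL OUTER JOIN keeps every row from both sides; unmatched rows get NULL for the other side's columns.
Matching on t1.class_id = t2.class_id. A NULL in a compared column never satisfies the condition.
- t1 (class_id=7) has no partner → padded with NULL.
- t1 (class_id=1) has no partner → padded with NULL.
- t1 (class_id=2) pairs with 1 row(s) of t2.
- t1 (class_id=5) pairs with 1 row(s) of t2.
- t1 (class_id=6) pairs with 1 row(s) of t2.
- t1 (class_id=3) pairs with 1 row(s) of t2.
- t1 (class_id=5) pairs with 1 row(s) of t2.
- plus 3 unmatched t2 row(s), each kept with NULL t1 columns.
Total: 5 matched + 5 padded = 10 rows.

10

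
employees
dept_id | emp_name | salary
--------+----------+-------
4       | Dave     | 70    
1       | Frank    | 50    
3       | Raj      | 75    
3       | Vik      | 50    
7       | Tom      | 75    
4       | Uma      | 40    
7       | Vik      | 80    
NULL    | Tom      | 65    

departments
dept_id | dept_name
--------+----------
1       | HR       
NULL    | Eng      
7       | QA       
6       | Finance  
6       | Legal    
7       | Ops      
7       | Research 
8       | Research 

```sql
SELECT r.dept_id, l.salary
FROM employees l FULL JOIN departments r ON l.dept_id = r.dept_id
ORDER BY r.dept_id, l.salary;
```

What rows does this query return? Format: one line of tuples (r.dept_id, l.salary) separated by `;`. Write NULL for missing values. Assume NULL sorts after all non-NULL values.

(1, 50); (6, NULL); (6, NULL); (7, 75); (7, 75); (7, 75); (7, 80); (7, 80); (7, 80); (8, NULL); (NULL, 40); (NULL, 50); (NULL, 65); (NULL, 70); (NULL, 75); (NULL, NULL)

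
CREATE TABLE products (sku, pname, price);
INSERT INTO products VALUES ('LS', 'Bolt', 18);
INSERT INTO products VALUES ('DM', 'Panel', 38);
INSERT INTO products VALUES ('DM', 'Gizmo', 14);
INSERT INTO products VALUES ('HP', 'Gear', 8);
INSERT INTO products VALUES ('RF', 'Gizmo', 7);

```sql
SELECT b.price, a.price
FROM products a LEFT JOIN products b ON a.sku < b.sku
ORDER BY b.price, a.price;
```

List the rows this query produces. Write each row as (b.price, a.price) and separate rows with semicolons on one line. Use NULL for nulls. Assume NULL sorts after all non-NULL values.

(7, 8); (7, 14); (7, 18); (7, 38); (8, 14); (8, 38); (18, 8); (18, 14); (18, 38); (NULL, 7)

LEFT JOIN keeps every row from `products a`; unmatched rows get NULL for `products b`'s columns.
Matching on a.sku < b.sku.
Matched pairs: 9; unmatched a rows kept: 1.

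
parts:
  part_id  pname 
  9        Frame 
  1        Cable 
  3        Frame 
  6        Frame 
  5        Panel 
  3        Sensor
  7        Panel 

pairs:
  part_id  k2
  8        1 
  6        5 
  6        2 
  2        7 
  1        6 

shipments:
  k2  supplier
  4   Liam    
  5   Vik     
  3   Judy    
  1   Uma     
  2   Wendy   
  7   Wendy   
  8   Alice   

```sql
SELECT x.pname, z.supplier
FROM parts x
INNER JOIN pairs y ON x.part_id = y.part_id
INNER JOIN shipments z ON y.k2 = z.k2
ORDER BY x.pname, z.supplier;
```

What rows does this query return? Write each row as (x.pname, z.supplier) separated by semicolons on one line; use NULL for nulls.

Joins associate left-to-right: parts INNER JOIN pairs on part_id gives 3 intermediate row(s).
Then INNER JOIN `shipments z` on k2: keep only rows whose y.k2 appears in z.

(Frame, Vik); (Frame, Wendy)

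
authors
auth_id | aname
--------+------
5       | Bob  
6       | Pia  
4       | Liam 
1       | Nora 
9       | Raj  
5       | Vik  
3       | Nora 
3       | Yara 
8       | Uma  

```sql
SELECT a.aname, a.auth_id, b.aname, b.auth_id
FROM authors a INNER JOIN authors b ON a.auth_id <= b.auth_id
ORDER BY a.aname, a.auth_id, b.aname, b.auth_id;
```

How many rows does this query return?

INNER JOIN keeps only pairs where the ON condition holds.
Matching on a.auth_id <= b.auth_id.
- a (auth_id=5) pairs with 5 row(s) of b.
- a (auth_id=6) pairs with 3 row(s) of b.
- a (auth_id=4) pairs with 6 row(s) of b.
- a (auth_id=1) pairs with 9 row(s) of b.
- a (auth_id=9) pairs with 1 row(s) of b.
- a (auth_id=5) pairs with 5 row(s) of b.
- a (auth_id=3) pairs with 8 row(s) of b.
- a (auth_id=3) pairs with 8 row(s) of b.
- a (auth_id=8) pairs with 2 row(s) of b.
Total: 47 rows.

47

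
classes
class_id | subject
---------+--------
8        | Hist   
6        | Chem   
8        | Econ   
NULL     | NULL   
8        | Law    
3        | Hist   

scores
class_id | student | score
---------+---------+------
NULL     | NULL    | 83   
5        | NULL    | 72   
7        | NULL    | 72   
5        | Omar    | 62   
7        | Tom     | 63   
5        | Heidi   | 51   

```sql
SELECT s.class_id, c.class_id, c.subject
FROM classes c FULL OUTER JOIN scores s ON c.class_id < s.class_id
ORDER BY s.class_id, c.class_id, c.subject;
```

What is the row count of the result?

FULL OUTER JOIN keeps every row from both sides; unmatched rows get NULL for the other side's columns.
Matching on c.class_id < s.class_id. A NULL in a compared column never satisfies the condition.
- class_id=8: no s row matches, row kept with s columns NULL.
- class_id=6: 2 matching s row(s), so 2 row(s) emitted.
- class_id=8: no s row matches, row kept with s columns NULL.
- class_id=NULL: no s row matches, row kept with s columns NULL.
- class_id=8: no s row matches, row kept with s columns NULL.
- class_id=3: 5 matching s row(s), so 5 row(s) emitted.
- plus 1 unmatched s row(s), each kept with NULL c columns.
Total: 7 matched + 5 padded = 12 rows.

12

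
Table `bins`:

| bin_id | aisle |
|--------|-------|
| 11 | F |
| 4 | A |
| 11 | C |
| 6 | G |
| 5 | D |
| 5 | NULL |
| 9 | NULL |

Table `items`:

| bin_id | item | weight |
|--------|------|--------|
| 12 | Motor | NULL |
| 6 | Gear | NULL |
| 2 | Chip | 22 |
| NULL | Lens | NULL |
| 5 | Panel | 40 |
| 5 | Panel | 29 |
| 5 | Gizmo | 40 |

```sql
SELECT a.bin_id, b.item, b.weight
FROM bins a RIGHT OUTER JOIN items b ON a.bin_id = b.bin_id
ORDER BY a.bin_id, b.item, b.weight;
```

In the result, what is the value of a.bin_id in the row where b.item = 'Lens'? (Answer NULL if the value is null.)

NULL

RIGHT JOIN keeps every row from `items`; unmatched rows get NULL for `bins`'s columns.
Matching on a.bin_id = b.bin_id. A NULL in a compared column never satisfies the condition.
- a (bin_id=11) has no partner in b.
- a (bin_id=4) has no partner in b.
- a (bin_id=11) has no partner in b.
- a (bin_id=6) pairs with 1 row(s) of b.
- a (bin_id=5) pairs with 3 row(s) of b.
- a (bin_id=5) pairs with 3 row(s) of b.
- a (bin_id=9) has no partner in b.
- plus 3 unmatched b row(s), each kept with NULL a columns.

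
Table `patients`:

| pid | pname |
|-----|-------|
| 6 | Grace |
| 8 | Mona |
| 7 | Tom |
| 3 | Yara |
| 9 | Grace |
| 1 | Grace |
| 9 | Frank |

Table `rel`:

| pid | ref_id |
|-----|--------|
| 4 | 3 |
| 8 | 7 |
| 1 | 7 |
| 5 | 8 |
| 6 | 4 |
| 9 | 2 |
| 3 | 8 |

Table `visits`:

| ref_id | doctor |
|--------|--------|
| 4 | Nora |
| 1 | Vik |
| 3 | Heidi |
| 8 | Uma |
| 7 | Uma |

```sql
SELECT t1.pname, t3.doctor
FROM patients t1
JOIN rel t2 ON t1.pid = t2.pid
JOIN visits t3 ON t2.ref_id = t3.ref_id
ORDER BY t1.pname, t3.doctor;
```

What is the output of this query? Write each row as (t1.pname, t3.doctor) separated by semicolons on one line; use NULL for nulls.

Evaluate left to right. First `patients t1 INNER JOIN rel t2` on pid: 6 row(s).
Then INNER JOIN `visits t3` on ref_id: keep only rows whose t2.ref_id appears in t3.

(Grace, Nora); (Grace, Uma); (Mona, Uma); (Yara, Uma)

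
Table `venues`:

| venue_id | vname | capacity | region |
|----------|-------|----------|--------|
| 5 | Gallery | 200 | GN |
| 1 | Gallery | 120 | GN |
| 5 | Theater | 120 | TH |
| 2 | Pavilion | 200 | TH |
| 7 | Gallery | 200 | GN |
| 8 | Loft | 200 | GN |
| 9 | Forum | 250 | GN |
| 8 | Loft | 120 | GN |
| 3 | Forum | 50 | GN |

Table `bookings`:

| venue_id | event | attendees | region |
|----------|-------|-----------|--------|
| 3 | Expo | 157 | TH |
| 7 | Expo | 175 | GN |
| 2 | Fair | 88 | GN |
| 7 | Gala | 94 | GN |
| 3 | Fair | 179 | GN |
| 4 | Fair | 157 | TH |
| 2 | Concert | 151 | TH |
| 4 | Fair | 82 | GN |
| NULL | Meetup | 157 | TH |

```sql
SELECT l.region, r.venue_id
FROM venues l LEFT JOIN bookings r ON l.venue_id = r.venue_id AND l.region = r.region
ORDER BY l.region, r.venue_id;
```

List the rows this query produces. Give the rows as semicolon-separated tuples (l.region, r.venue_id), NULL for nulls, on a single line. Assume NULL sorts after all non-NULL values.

LEFT JOIN keeps every row from `venues`; unmatched rows get NULL for `bookings`'s columns.
Matching on l.venue_id = r.venue_id AND l.region = r.region. A NULL in a compared column never satisfies the condition.
Matched pairs: 4; unmatched l rows kept: 6.

(GN, 3); (GN, 7); (GN, 7); (GN, NULL); (GN, NULL); (GN, NULL); (GN, NULL); (GN, NULL); (TH, 2); (TH, NULL)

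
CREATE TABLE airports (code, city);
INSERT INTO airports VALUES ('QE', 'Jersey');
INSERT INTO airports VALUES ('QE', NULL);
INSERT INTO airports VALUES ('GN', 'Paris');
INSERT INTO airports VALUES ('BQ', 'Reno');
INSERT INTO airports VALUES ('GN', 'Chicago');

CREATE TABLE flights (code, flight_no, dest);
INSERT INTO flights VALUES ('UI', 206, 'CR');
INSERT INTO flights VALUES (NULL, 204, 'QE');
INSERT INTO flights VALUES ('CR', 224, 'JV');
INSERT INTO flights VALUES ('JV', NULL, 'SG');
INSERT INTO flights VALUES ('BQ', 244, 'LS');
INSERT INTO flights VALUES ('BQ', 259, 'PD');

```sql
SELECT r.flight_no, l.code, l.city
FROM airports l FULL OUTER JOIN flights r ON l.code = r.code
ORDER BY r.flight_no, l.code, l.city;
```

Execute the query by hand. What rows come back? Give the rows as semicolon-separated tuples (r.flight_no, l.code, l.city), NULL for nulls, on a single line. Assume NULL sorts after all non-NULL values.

(204, NULL, NULL); (206, NULL, NULL); (224, NULL, NULL); (244, BQ, Reno); (259, BQ, Reno); (NULL, GN, Chicago); (NULL, GN, Paris); (NULL, QE, Jersey); (NULL, QE, NULL); (NULL, NULL, NULL)

FULL OUTER JOIN keeps every row from both sides; unmatched rows get NULL for the other side's columns.
Matching on l.code = r.code. A NULL in a compared column never satisfies the condition.
Matched pairs: 2; unmatched l rows kept: 4; unmatched r rows kept: 4.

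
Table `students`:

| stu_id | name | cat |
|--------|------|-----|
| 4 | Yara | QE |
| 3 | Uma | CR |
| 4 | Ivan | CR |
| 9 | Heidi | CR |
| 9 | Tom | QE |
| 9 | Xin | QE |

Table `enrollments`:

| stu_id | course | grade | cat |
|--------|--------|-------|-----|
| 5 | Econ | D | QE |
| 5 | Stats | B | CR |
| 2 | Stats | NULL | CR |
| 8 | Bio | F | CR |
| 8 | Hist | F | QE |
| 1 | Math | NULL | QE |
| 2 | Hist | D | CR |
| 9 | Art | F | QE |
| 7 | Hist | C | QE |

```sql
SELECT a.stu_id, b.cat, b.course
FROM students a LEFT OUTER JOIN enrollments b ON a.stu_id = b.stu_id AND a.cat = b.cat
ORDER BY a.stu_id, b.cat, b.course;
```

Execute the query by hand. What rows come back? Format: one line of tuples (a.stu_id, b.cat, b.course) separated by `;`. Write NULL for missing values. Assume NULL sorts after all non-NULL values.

LEFT JOIN keeps every row from `students`; unmatched rows get NULL for `enrollments`'s columns.
Matching on a.stu_id = b.stu_id AND a.cat = b.cat.
Matched pairs: 2; unmatched a rows kept: 4.

(3, NULL, NULL); (4, NULL, NULL); (4, NULL, NULL); (9, QE, Art); (9, QE, Art); (9, NULL, NULL)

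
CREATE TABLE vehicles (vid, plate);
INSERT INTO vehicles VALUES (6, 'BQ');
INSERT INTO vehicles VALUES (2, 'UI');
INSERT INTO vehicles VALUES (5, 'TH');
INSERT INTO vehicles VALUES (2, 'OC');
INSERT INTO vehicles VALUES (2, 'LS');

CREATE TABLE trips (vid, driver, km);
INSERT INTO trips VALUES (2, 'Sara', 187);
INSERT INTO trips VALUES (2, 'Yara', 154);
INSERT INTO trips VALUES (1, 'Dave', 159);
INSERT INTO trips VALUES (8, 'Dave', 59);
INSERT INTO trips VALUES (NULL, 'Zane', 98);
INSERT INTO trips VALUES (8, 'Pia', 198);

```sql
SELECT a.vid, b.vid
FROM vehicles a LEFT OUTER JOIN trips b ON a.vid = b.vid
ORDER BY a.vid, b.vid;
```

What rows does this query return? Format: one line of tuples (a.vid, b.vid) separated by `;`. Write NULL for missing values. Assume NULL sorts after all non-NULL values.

LEFT JOIN keeps every row from `vehicles`; unmatched rows get NULL for `trips`'s columns.
Matching on a.vid = b.vid. A NULL in a compared column never satisfies the condition.
Matched pairs: 6; unmatched a rows kept: 2.

(2, 2); (2, 2); (2, 2); (2, 2); (2, 2); (2, 2); (5, NULL); (6, NULL)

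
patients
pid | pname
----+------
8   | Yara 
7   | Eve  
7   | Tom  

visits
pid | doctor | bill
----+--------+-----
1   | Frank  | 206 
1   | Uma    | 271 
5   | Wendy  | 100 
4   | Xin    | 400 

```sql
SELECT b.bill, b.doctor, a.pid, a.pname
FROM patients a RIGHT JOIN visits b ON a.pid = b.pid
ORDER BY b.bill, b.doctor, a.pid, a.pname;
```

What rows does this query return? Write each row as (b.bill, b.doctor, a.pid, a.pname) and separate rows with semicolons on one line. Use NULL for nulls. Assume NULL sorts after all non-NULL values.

(100, Wendy, NULL, NULL); (206, Frank, NULL, NULL); (271, Uma, NULL, NULL); (400, Xin, NULL, NULL)

RIGHT JOIN keeps every row from `visits`; unmatched rows get NULL for `patients`'s columns.
Matching on a.pid = b.pid.
- a row (pid=8): no match.
- a row (pid=7): no match.
- a row (pid=7): no match.
- plus 4 unmatched b row(s), each kept with NULL a columns.
After projecting and ordering:
b.bill | b.doctor | a.pid | a.pname
100 | Wendy | NULL | NULL
206 | Frank | NULL | NULL
271 | Uma | NULL | NULL
400 | Xin | NULL | NULL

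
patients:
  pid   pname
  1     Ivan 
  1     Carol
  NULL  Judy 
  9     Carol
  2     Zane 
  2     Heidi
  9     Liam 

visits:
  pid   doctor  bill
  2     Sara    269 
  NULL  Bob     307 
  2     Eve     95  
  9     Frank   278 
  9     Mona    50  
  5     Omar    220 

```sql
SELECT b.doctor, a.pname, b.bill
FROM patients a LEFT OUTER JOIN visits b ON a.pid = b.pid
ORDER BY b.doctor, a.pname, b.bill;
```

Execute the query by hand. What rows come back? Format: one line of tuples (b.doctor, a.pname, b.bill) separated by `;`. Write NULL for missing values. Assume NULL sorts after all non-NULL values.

(Eve, Heidi, 95); (Eve, Zane, 95); (Frank, Carol, 278); (Frank, Liam, 278); (Mona, Carol, 50); (Mona, Liam, 50); (Sara, Heidi, 269); (Sara, Zane, 269); (NULL, Carol, NULL); (NULL, Ivan, NULL); (NULL, Judy, NULL)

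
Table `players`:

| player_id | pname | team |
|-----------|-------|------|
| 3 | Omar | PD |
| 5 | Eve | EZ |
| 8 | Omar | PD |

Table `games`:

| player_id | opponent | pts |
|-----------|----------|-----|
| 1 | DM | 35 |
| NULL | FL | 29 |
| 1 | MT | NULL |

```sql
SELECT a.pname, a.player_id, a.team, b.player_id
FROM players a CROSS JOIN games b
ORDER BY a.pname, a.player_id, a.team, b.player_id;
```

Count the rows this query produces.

9

CROSS JOIN pairs every row of `players` with every row of `games`: 3 × 3 = 9 rows.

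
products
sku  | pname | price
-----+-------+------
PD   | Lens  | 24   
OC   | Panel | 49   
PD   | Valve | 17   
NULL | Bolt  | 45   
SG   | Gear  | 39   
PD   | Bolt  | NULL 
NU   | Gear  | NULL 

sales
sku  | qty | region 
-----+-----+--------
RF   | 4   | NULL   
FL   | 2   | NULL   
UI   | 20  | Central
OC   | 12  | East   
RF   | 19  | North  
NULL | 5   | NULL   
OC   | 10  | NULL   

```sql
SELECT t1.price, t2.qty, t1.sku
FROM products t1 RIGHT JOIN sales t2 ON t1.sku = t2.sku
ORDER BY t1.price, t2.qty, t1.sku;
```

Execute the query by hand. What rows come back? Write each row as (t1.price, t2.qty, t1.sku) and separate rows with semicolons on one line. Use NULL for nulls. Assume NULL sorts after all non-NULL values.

(49, 10, OC); (49, 12, OC); (NULL, 2, NULL); (NULL, 4, NULL); (NULL, 5, NULL); (NULL, 19, NULL); (NULL, 20, NULL)

RIGHT JOIN keeps every row from `sales`; unmatched rows get NULL for `products`'s columns.
Matching on t1.sku = t2.sku. A NULL in a compared column never satisfies the condition.
- t1 (sku=PD) has no partner in t2.
- t1 (sku=OC) pairs with 2 row(s) of t2.
- t1 (sku=PD) has no partner in t2.
- t1 (sku=NULL) has no partner in t2.
- t1 (sku=SG) has no partner in t2.
- t1 (sku=PD) has no partner in t2.
- t1 (sku=NU) has no partner in t2.
- plus 5 unmatched t2 row(s), each kept with NULL t1 columns.
After projecting and ordering:
t1.price | t2.qty | t1.sku
49 | 10 | OC
49 | 12 | OC
NULL | 2 | NULL
NULL | 4 | NULL
NULL | 5 | NULL
NULL | 19 | NULL
NULL | 20 | NULL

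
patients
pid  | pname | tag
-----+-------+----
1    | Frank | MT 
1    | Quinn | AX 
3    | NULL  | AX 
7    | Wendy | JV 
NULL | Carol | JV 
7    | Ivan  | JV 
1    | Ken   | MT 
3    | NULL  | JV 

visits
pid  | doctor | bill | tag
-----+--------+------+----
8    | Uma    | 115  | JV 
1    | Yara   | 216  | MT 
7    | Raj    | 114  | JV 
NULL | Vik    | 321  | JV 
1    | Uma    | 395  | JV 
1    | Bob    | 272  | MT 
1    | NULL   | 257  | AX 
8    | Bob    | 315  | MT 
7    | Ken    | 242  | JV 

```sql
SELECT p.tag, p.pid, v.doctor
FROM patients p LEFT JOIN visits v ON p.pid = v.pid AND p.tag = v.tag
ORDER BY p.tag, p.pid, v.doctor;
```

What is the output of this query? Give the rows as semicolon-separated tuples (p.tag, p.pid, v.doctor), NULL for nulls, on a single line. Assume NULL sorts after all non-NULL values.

(AX, 1, NULL); (AX, 3, NULL); (JV, 3, NULL); (JV, 7, Ken); (JV, 7, Ken); (JV, 7, Raj); (JV, 7, Raj); (JV, NULL, NULL); (MT, 1, Bob); (MT, 1, Bob); (MT, 1, Yara); (MT, 1, Yara)

LEFT JOIN keeps every row from `patients`; unmatched rows get NULL for `visits`'s columns.
Matching on p.pid = v.pid AND p.tag = v.tag. A NULL in a compared column never satisfies the condition.
- p row (pid=1, tag=MT): matches 2 v row(s) → 2 output row(s).
- p row (pid=1, tag=AX): matches 1 v row(s) → 1 output row(s).
- p row (pid=3, tag=AX): no match → kept, v columns NULL.
- p row (pid=7, tag=JV): matches 2 v row(s) → 2 output row(s).
- p row (pid=NULL, tag=JV): no match → kept, v columns NULL.
- p row (pid=7, tag=JV): matches 2 v row(s) → 2 output row(s).
- p row (pid=1, tag=MT): matches 2 v row(s) → 2 output row(s).
- p row (pid=3, tag=JV): no match → kept, v columns NULL.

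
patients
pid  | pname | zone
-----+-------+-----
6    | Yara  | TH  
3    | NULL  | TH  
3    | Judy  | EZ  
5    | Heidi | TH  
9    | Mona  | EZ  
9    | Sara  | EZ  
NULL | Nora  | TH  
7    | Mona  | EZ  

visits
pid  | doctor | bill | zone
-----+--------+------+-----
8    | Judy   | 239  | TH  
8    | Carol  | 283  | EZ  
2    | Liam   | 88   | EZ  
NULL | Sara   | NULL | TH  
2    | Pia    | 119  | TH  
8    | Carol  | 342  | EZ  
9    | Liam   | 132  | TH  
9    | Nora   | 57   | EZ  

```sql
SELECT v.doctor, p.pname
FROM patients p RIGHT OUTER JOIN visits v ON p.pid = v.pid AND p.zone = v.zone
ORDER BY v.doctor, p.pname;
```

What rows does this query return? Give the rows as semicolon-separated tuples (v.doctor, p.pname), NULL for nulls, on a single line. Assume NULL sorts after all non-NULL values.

(Carol, NULL); (Carol, NULL); (Judy, NULL); (Liam, NULL); (Liam, NULL); (Nora, Mona); (Nora, Sara); (Pia, NULL); (Sara, NULL)

RIGHT JOIN keeps every row from `visits`; unmatched rows get NULL for `patients`'s columns.
Matching on p.pid = v.pid AND p.zone = v.zone. A NULL in a compared column never satisfies the condition.
- p (pid=6, zone=TH) has no partner in v.
- p (pid=3, zone=TH) has no partner in v.
- p (pid=3, zone=EZ) has no partner in v.
- p (pid=5, zone=TH) has no partner in v.
- p (pid=9, zone=EZ) pairs with 1 row(s) of v.
- p (pid=9, zone=EZ) pairs with 1 row(s) of v.
- p (pid=NULL, zone=TH) has no partner in v.
- p (pid=7, zone=EZ) has no partner in v.
- plus 7 unmatched v row(s), each kept with NULL p columns.
After projecting and ordering:
v.doctor | p.pname
Carol | NULL
Carol | NULL
Judy | NULL
Liam | NULL
Liam | NULL
Nora | Mona
Nora | Sara
Pia | NULL
Sara | NULL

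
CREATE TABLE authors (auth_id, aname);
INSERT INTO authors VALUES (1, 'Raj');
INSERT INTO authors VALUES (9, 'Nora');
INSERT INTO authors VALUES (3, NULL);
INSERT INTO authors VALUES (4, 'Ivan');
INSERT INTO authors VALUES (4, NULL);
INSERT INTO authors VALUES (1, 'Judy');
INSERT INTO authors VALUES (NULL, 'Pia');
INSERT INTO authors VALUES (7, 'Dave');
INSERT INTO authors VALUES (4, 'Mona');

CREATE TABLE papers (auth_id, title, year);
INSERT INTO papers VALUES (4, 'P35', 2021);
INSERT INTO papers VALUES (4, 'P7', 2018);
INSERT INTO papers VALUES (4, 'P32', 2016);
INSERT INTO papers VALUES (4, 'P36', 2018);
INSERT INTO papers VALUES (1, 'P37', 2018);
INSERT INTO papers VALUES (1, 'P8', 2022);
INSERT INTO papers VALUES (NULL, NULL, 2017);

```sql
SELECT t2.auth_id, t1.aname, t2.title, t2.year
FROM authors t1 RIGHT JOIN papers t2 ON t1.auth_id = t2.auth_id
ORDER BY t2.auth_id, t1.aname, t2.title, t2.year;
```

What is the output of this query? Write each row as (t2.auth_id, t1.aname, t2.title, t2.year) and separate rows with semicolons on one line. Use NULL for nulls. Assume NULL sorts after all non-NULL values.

(1, Judy, P37, 2018); (1, Judy, P8, 2022); (1, Raj, P37, 2018); (1, Raj, P8, 2022); (4, Ivan, P32, 2016); (4, Ivan, P35, 2021); (4, Ivan, P36, 2018); (4, Ivan, P7, 2018); (4, Mona, P32, 2016); (4, Mona, P35, 2021); (4, Mona, P36, 2018); (4, Mona, P7, 2018); (4, NULL, P32, 2016); (4, NULL, P35, 2021); (4, NULL, P36, 2018); (4, NULL, P7, 2018); (NULL, NULL, NULL, 2017)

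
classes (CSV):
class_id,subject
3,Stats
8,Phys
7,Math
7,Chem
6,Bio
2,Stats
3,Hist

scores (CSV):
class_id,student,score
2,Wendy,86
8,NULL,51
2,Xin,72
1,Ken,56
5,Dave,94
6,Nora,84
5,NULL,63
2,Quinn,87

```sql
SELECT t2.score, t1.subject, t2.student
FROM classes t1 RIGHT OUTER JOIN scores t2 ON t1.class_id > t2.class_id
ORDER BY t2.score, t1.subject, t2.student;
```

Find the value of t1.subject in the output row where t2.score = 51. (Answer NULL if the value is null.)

NULL

RIGHT JOIN keeps every row from `scores`; unmatched rows get NULL for `classes`'s columns.
Matching on t1.class_id > t2.class_id.
- t1[0] class_id=3 → 4 match(es) in t2 → 4 row(s).
- t1[1] class_id=8 → 7 match(es) in t2 → 7 row(s).
- t1[2] class_id=7 → 7 match(es) in t2 → 7 row(s).
- t1[3] class_id=7 → 7 match(es) in t2 → 7 row(s).
- t1[4] class_id=6 → 6 match(es) in t2 → 6 row(s).
- t1[5] class_id=2 → 1 match(es) in t2 → 1 row(s).
- t1[6] class_id=3 → 4 match(es) in t2 → 4 row(s).
- 1 row(s) from t2 found no t1 partner → padded with NULL.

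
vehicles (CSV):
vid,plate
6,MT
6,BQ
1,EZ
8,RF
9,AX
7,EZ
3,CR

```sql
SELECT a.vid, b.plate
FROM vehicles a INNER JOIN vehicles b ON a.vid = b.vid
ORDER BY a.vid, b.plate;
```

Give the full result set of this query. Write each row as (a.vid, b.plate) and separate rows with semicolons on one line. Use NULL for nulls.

(1, EZ); (3, CR); (6, BQ); (6, BQ); (6, MT); (6, MT); (7, EZ); (8, RF); (9, AX)

INNER JOIN keeps only pairs where the ON condition holds.
Matching on a.vid = b.vid.
Matched pairs: 9.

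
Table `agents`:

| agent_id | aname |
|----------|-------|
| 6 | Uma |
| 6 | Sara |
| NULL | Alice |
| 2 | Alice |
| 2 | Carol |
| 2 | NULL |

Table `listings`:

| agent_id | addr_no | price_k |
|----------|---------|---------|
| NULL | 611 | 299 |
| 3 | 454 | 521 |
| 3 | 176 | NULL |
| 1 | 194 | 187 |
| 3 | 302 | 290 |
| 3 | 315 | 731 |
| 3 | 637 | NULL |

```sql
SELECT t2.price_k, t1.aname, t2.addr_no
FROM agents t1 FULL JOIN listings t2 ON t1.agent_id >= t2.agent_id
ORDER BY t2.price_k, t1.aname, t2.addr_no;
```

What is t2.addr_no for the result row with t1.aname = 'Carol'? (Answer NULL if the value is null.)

FULL OUTER JOIN keeps every row from both sides; unmatched rows get NULL for the other side's columns.
Matching on t1.agent_id >= t2.agent_id. A NULL in a compared column never satisfies the condition.
- agent_id=6: 6 matching t2 row(s), so 6 row(s) emitted.
- agent_id=6: 6 matching t2 row(s), so 6 row(s) emitted.
- agent_id=NULL: no t2 row matches, row kept with t2 columns NULL.
- agent_id=2: 1 matching t2 row(s), so 1 row(s) emitted.
- agent_id=2: 1 matching t2 row(s), so 1 row(s) emitted.
- agent_id=2: 1 matching t2 row(s), so 1 row(s) emitted.
- 1 t2 row(s) had no t1 match → kept, t1 columns NULL.

194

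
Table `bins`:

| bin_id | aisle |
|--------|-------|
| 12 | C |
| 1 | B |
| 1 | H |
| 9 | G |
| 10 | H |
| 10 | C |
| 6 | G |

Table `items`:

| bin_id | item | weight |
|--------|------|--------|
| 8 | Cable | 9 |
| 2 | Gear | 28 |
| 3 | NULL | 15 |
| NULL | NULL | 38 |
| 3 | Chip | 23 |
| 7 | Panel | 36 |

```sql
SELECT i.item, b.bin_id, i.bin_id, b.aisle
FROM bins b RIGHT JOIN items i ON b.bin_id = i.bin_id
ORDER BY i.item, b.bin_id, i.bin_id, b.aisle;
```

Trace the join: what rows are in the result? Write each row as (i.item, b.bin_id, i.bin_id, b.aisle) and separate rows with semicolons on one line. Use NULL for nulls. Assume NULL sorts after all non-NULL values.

(Cable, NULL, 8, NULL); (Chip, NULL, 3, NULL); (Gear, NULL, 2, NULL); (Panel, NULL, 7, NULL); (NULL, NULL, 3, NULL); (NULL, NULL, NULL, NULL)

RIGHT JOIN keeps every row from `items`; unmatched rows get NULL for `bins`'s columns.
Matching on b.bin_id = i.bin_id. A NULL in a compared column never satisfies the condition.
- b (bin_id=12) has no partner in i.
- b (bin_id=1) has no partner in i.
- b (bin_id=1) has no partner in i.
- b (bin_id=9) has no partner in i.
- b (bin_id=10) has no partner in i.
- b (bin_id=10) has no partner in i.
- b (bin_id=6) has no partner in i.
- plus 6 unmatched i row(s), each kept with NULL b columns.
After projecting and ordering:
i.item | b.bin_id | i.bin_id | b.aisle
Cable | NULL | 8 | NULL
Chip | NULL | 3 | NULL
Gear | NULL | 2 | NULL
Panel | NULL | 7 | NULL
NULL | NULL | 3 | NULL
NULL | NULL | NULL | NULL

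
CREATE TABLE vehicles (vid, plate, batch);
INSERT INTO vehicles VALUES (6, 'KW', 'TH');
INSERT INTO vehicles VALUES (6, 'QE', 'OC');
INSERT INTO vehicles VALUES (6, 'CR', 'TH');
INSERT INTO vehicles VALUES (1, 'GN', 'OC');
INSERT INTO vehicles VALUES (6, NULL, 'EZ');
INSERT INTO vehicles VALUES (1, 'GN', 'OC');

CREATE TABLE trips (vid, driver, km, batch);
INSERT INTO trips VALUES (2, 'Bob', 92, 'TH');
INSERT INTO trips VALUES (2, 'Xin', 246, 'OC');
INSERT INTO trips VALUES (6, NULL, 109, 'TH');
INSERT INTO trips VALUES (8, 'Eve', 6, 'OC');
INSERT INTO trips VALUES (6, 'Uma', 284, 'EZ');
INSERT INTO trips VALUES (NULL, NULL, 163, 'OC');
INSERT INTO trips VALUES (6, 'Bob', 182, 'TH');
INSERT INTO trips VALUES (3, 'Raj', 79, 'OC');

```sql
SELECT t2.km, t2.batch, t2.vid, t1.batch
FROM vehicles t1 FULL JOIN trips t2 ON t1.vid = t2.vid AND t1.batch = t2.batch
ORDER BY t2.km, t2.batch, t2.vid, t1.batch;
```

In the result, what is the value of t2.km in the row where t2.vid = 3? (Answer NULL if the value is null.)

79

FULL OUTER JOIN keeps every row from both sides; unmatched rows get NULL for the other side's columns.
Matching on t1.vid = t2.vid AND t1.batch = t2.batch. A NULL in a compared column never satisfies the condition.
- t1 (vid=6, batch=TH) pairs with 2 row(s) of t2.
- t1 (vid=6, batch=OC) has no partner → padded with NULL.
- t1 (vid=6, batch=TH) pairs with 2 row(s) of t2.
- t1 (vid=1, batch=OC) has no partner → padded with NULL.
- t1 (vid=6, batch=EZ) pairs with 1 row(s) of t2.
- t1 (vid=1, batch=OC) has no partner → padded with NULL.
- plus 5 unmatched t2 row(s), each kept with NULL t1 columns.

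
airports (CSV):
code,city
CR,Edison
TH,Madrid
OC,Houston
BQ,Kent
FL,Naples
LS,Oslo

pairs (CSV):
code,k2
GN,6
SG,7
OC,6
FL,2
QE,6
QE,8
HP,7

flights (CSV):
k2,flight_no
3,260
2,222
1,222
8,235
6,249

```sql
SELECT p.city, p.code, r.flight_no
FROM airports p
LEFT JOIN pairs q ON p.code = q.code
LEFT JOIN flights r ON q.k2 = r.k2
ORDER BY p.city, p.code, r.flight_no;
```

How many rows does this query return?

6

Evaluate left to right. First `airports p LEFT JOIN pairs q` on code: 6 row(s).
Then LEFT JOIN `flights r` on k2: each of those 6 rows is kept; rows whose q.k2 has no match in r get NULL for r's columns.
Result: 6 row(s).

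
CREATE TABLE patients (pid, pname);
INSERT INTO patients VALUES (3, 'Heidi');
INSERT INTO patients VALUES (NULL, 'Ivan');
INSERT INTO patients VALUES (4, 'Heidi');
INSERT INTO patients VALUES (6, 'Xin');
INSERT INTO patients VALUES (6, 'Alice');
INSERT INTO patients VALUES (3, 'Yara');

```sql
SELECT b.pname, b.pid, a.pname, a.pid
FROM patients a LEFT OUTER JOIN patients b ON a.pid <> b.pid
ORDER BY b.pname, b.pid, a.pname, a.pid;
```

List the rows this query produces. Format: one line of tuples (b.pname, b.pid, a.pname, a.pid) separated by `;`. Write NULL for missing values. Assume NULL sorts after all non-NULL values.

(Alice, 6, Heidi, 3); (Alice, 6, Heidi, 4); (Alice, 6, Yara, 3); (Heidi, 3, Alice, 6); (Heidi, 3, Heidi, 4); (Heidi, 3, Xin, 6); (Heidi, 4, Alice, 6); (Heidi, 4, Heidi, 3); (Heidi, 4, Xin, 6); (Heidi, 4, Yara, 3); (Xin, 6, Heidi, 3); (Xin, 6, Heidi, 4); (Xin, 6, Yara, 3); (Yara, 3, Alice, 6); (Yara, 3, Heidi, 4); (Yara, 3, Xin, 6); (NULL, NULL, Ivan, NULL)

LEFT JOIN keeps every row from `patients a`; unmatched rows get NULL for `patients b`'s columns.
Matching on a.pid <> b.pid. A NULL in a compared column never satisfies the condition.
Matched pairs: 16; unmatched a rows kept: 1.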